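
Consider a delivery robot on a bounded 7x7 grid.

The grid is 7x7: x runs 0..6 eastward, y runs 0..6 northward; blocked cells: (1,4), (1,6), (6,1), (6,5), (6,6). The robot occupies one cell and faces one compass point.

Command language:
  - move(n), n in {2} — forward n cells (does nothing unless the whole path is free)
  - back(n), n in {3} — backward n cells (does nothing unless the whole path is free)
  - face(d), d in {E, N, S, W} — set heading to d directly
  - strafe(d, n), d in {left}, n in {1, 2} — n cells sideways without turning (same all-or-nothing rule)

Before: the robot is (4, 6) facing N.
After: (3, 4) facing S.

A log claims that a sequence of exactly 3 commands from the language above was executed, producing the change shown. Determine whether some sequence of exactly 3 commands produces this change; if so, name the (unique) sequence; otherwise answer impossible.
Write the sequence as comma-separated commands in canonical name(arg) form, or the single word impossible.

strafe(left, 1), face(S), move(2)

key: running move(2) before strafe(left, 1) would end elsewhere — order is forced
from: (4, 6) facing N
t=1 strafe(left, 1) ⇒ (3, 6) facing N
t=2 face(S) ⇒ (3, 6) facing S
t=3 move(2) ⇒ (3, 4) facing S
all 512 alternatives checked — unique.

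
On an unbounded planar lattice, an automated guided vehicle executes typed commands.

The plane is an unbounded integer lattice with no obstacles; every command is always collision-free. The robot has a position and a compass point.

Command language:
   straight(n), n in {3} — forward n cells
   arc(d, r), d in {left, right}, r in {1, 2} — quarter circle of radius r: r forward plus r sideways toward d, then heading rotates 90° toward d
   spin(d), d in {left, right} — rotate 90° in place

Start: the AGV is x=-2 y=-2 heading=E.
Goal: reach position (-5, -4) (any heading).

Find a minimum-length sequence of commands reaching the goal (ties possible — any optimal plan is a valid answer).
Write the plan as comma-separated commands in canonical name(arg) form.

arc(right, 1), arc(right, 1), straight(3)

start: x=-2 y=-2 heading=E
1. arc(right, 1) → x=-1 y=-3 heading=S
2. arc(right, 1) → x=-2 y=-4 heading=W
3. straight(3) → x=-5 y=-4 heading=W
minimal: 3 command(s), checked below 3.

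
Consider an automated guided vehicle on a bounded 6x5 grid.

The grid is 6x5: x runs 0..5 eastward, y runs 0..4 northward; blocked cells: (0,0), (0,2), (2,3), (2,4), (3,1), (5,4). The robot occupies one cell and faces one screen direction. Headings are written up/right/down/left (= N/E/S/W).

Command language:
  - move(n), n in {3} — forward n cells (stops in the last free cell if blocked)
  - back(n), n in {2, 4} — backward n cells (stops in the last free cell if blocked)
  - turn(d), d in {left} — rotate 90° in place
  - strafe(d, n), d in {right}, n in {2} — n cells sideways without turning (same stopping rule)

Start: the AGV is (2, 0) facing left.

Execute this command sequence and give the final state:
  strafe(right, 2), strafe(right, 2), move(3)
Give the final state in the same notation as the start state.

(1, 2) facing left

t0: (2, 0) facing left
[1] after strafe(right, 2): (2, 2) facing left
[2] after strafe(right, 2): (2, 2) facing left
[3] after move(3): (1, 2) facing left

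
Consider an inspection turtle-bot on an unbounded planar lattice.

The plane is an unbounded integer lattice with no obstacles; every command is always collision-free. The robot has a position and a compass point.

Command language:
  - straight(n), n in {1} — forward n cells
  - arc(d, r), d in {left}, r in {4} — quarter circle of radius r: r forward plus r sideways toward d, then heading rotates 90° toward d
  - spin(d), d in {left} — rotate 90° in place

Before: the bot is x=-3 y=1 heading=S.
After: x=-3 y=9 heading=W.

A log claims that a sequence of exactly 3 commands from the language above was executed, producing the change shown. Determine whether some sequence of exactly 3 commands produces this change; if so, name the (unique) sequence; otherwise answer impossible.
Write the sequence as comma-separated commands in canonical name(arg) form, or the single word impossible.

key: order matters: swapping spin(left) and arc(left, 4) lands elsewhere
start: x=-3 y=1 heading=S
t=1 spin(left) ⇒ x=-3 y=1 heading=E
t=2 arc(left, 4) ⇒ x=1 y=5 heading=N
t=3 arc(left, 4) ⇒ x=-3 y=9 heading=W
uniquely the one of 27 3-step routes that fits.

spin(left), arc(left, 4), arc(left, 4)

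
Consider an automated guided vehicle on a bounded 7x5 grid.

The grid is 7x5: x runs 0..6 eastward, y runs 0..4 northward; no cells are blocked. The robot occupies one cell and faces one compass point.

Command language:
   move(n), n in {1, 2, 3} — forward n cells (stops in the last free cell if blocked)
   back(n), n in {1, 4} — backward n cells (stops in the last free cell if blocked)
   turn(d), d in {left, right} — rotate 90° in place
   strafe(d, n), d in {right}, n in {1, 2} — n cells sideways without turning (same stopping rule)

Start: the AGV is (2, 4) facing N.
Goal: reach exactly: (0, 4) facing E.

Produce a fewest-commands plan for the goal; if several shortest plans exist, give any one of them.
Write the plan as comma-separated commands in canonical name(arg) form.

from: (2, 4) facing N
t=1 turn(right) ⇒ (2, 4) facing E
t=2 back(4) ⇒ (0, 4) facing E
no 1-step plan works, so 2 is optimal.

turn(right), back(4)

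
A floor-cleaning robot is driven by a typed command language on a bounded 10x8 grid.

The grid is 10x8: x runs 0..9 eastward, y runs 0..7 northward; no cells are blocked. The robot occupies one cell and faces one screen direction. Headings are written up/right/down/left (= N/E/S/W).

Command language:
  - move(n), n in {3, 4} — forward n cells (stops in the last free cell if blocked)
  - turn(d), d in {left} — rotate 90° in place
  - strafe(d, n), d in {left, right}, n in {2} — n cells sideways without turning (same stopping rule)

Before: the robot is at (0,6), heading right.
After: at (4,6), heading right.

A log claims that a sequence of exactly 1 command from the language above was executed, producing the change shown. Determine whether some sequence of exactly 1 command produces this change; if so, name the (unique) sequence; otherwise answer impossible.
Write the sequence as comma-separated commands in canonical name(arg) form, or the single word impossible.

key: heading stays E — the single command does not turn
start: at (0,6), heading right
step 1 (move(4)): at (4,6), heading right
no rival 1-sequence matches.

move(4)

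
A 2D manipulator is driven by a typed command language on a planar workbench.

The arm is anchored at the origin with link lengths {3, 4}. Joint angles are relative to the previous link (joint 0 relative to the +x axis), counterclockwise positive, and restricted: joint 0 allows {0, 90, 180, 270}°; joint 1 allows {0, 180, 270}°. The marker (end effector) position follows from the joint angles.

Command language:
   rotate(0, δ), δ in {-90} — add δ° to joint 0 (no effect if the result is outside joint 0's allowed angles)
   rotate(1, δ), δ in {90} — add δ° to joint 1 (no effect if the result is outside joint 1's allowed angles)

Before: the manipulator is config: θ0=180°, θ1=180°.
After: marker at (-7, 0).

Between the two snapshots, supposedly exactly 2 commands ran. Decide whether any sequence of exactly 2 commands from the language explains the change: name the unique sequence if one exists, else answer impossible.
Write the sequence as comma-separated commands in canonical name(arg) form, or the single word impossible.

begin: config: θ0=180°, θ1=180°
[1] after rotate(1, 90): config: θ0=180°, θ1=270°
[2] after rotate(1, 90): config: θ0=180°, θ1=0°
all 4 alternatives checked — unique.

rotate(1, 90), rotate(1, 90)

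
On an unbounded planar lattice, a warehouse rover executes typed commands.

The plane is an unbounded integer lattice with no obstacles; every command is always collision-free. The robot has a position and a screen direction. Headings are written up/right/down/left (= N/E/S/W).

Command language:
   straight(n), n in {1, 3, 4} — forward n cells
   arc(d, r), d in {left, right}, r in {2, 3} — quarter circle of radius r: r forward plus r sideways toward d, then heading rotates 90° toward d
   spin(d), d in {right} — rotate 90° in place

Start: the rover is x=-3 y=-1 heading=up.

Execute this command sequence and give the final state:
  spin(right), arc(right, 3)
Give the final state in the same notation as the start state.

start: x=-3 y=-1 heading=up
step 1 (spin(right)): x=-3 y=-1 heading=right
step 2 (arc(right, 3)): x=0 y=-4 heading=down

x=0 y=-4 heading=down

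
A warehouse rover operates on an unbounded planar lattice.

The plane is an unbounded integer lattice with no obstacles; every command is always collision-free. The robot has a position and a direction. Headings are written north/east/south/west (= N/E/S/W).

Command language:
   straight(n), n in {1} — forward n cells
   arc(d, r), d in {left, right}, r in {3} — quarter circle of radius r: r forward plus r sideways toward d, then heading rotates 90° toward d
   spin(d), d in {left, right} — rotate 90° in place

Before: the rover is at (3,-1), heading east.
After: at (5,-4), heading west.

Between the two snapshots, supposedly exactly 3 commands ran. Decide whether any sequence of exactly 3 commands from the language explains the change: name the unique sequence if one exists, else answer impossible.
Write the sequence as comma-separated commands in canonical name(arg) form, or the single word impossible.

arc(right, 3), spin(right), straight(1)

key: order matters: swapping arc(right, 3) and straight(1) lands elsewhere
start: at (3,-1), heading east
1. arc(right, 3) → at (6,-4), heading south
2. spin(right) → at (6,-4), heading west
3. straight(1) → at (5,-4), heading west
uniquely the one of 125 3-step routes that fits.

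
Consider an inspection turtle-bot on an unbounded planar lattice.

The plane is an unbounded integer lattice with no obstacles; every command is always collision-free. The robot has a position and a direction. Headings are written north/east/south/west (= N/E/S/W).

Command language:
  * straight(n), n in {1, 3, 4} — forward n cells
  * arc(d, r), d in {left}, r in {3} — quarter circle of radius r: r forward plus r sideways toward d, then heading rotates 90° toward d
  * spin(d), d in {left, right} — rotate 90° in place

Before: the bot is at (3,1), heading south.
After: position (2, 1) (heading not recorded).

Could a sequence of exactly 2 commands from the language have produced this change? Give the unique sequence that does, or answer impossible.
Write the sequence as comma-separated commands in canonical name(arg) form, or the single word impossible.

spin(right), straight(1)

key: order matters: swapping spin(right) and straight(1) lands elsewhere
t0: at (3,1), heading south
t=1 spin(right) ⇒ at (3,1), heading west
t=2 straight(1) ⇒ at (2,1), heading west
no other 2-command option fits: unique.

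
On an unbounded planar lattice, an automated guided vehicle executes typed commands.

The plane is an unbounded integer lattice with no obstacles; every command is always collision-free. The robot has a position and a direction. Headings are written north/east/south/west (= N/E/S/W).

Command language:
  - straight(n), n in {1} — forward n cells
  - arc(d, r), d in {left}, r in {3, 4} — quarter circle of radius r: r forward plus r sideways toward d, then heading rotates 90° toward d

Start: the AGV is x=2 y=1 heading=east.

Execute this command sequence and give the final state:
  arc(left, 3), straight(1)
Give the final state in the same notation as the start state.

x=5 y=5 heading=north

begin: x=2 y=1 heading=east
1. arc(left, 3) → x=5 y=4 heading=north
2. straight(1) → x=5 y=5 heading=north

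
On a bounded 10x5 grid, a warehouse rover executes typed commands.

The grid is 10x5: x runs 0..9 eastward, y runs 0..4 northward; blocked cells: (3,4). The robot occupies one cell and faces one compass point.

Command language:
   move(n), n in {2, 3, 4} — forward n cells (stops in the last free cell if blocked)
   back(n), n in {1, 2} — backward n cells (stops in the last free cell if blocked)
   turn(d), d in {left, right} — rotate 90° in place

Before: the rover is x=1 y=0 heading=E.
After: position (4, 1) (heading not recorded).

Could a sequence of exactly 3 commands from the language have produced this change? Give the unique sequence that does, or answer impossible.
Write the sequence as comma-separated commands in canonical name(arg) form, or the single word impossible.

key: order matters: swapping move(3) and back(1) lands elsewhere
begin: x=1 y=0 heading=E
[1] after move(3): x=4 y=0 heading=E
[2] after turn(right): x=4 y=0 heading=S
[3] after back(1): x=4 y=1 heading=S
no other 3-command option fits: unique.

move(3), turn(right), back(1)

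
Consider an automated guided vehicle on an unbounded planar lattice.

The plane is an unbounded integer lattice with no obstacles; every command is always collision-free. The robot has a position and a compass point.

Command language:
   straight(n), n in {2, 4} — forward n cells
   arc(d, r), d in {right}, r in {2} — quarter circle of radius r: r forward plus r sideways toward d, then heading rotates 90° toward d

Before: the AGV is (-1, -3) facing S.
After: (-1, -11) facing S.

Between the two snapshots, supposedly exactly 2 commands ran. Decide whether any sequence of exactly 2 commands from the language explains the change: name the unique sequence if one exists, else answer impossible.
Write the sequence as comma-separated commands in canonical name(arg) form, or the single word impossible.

straight(4), straight(4)

key: still facing S at the end — nothing in the sequence rotates
start: (-1, -3) facing S
t=1 straight(4) ⇒ (-1, -7) facing S
t=2 straight(4) ⇒ (-1, -11) facing S
all 9 alternatives checked — unique.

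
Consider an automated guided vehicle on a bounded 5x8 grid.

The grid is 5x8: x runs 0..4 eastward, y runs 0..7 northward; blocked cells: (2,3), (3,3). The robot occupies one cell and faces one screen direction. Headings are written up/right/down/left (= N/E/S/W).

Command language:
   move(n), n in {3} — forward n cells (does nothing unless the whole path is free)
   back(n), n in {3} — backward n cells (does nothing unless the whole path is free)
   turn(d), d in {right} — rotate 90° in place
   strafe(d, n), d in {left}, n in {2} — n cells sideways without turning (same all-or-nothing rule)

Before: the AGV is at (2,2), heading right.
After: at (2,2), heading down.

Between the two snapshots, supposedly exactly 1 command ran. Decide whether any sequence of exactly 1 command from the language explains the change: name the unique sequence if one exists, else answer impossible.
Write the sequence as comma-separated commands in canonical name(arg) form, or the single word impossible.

key: (2,2) unchanged — the single command moves nothing
begin: at (2,2), heading right
1. turn(right) → at (2,2), heading down
no other 1-command option fits: unique.

turn(right)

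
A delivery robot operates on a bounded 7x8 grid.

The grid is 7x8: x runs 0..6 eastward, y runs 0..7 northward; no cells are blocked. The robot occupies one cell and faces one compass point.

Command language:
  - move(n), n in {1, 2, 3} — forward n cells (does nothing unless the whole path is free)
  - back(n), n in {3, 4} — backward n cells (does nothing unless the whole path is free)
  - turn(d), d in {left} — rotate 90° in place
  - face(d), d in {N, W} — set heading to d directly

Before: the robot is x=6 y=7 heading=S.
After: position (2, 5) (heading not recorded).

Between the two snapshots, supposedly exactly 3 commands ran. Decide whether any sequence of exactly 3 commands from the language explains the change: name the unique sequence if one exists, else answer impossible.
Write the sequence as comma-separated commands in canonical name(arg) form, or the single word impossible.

key: order matters: swapping move(2) and back(4) lands elsewhere
from: x=6 y=7 heading=S
step 1 (move(2)): x=6 y=5 heading=S
step 2 (turn(left)): x=6 y=5 heading=E
step 3 (back(4)): x=2 y=5 heading=E
all 512 alternatives checked — unique.

move(2), turn(left), back(4)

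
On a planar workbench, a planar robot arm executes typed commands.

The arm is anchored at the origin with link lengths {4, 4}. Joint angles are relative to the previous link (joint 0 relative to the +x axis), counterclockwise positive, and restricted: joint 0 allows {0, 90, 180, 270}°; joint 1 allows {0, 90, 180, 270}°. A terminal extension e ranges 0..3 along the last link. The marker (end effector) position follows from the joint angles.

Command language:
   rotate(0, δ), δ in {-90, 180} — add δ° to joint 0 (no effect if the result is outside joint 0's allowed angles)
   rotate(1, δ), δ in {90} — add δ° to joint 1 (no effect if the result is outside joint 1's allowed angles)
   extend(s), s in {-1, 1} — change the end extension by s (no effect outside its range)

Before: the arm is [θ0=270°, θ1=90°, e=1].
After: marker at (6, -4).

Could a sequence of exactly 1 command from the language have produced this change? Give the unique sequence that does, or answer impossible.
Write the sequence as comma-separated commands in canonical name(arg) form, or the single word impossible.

extend(1)

start: [θ0=270°, θ1=90°, e=1]
[1] after extend(1): [θ0=270°, θ1=90°, e=2]
all 5 alternatives checked — unique.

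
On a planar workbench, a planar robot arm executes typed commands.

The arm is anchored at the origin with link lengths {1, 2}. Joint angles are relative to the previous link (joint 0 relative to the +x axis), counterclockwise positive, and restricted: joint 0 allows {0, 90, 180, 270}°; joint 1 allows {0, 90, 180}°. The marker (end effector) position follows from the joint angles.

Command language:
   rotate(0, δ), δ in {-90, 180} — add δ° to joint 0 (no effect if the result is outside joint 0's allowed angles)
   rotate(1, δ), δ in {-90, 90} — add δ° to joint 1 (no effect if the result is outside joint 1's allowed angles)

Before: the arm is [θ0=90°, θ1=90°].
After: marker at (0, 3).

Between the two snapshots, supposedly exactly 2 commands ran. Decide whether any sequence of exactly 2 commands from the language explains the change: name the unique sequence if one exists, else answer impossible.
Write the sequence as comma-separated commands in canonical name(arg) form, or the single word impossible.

begin: [θ0=90°, θ1=90°]
1. rotate(1, -90) → [θ0=90°, θ1=0°]
2. rotate(1, -90) → [θ0=90°, θ1=0°]
no rival 2-sequence matches.

rotate(1, -90), rotate(1, -90)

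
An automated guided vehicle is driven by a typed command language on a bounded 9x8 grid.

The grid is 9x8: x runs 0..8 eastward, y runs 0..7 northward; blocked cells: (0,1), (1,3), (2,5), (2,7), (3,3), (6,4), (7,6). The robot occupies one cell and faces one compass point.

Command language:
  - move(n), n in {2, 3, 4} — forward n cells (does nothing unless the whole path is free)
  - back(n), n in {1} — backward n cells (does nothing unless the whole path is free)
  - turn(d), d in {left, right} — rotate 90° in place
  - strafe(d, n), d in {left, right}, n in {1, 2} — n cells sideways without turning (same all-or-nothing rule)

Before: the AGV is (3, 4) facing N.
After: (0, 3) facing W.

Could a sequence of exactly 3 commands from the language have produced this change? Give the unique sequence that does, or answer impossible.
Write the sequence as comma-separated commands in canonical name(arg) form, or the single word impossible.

key: position moved to (0,3) AND the heading swung to W — translation plus rotation needed
t0: (3, 4) facing N
step 1 (turn(left)): (3, 4) facing W
step 2 (move(3)): (0, 4) facing W
step 3 (strafe(left, 1)): (0, 3) facing W
no rival 3-sequence matches.

turn(left), move(3), strafe(left, 1)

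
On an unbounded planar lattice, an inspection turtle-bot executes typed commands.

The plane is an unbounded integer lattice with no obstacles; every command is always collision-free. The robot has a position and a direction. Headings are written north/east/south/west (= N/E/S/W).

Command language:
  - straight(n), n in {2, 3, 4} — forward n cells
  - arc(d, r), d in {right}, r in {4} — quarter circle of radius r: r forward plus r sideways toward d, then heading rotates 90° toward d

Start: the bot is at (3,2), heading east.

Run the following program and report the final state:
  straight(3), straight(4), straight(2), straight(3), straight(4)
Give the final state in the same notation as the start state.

t0: at (3,2), heading east
step 1 (straight(3)): at (6,2), heading east
step 2 (straight(4)): at (10,2), heading east
step 3 (straight(2)): at (12,2), heading east
step 4 (straight(3)): at (15,2), heading east
step 5 (straight(4)): at (19,2), heading east

at (19,2), heading east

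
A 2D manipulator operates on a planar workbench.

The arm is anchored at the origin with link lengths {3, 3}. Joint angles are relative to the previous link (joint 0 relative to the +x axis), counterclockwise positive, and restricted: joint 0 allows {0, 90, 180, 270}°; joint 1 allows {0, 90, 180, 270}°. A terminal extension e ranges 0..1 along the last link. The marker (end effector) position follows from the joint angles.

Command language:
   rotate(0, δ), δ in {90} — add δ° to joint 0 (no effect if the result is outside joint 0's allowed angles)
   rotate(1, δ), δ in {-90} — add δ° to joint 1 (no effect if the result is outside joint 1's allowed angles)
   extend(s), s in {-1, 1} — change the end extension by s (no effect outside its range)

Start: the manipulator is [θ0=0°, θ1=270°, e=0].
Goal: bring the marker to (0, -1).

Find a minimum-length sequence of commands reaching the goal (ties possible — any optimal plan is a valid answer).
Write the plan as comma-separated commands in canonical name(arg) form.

rotate(0, 90), rotate(1, -90), extend(1)

t0: [θ0=0°, θ1=270°, e=0]
t=1 rotate(0, 90) ⇒ [θ0=90°, θ1=270°, e=0]
t=2 rotate(1, -90) ⇒ [θ0=90°, θ1=180°, e=0]
t=3 extend(1) ⇒ [θ0=90°, θ1=180°, e=1]
nothing shorter than 3 reaches the goal.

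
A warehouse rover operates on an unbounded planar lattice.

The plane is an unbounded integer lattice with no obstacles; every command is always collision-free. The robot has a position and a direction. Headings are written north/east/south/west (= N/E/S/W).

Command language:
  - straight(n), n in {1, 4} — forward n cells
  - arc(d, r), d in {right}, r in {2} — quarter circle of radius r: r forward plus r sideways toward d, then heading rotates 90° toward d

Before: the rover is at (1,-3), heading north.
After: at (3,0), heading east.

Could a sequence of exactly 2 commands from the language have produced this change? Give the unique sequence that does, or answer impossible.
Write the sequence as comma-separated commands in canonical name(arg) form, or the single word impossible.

key: cell and facing (now E) both changed — the 2 commands mix motion and turning
begin: at (1,-3), heading north
step 1 (straight(1)): at (1,-2), heading north
step 2 (arc(right, 2)): at (3,0), heading east
no rival 2-sequence matches.

straight(1), arc(right, 2)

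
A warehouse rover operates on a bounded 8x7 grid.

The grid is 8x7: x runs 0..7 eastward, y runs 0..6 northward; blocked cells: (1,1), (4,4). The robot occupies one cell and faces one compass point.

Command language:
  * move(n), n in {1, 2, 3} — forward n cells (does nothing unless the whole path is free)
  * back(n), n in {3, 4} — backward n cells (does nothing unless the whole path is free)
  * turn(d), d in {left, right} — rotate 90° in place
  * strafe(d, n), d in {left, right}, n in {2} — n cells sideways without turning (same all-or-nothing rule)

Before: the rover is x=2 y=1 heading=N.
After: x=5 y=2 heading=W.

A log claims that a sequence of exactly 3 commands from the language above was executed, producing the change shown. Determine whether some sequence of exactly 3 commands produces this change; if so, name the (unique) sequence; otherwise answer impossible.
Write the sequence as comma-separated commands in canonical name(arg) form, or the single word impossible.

move(1), turn(left), back(3)

key: position moved to (5,2) AND the heading swung to W — translation plus rotation needed
start: x=2 y=1 heading=N
[1] after move(1): x=2 y=2 heading=N
[2] after turn(left): x=2 y=2 heading=W
[3] after back(3): x=5 y=2 heading=W
no rival 3-sequence matches.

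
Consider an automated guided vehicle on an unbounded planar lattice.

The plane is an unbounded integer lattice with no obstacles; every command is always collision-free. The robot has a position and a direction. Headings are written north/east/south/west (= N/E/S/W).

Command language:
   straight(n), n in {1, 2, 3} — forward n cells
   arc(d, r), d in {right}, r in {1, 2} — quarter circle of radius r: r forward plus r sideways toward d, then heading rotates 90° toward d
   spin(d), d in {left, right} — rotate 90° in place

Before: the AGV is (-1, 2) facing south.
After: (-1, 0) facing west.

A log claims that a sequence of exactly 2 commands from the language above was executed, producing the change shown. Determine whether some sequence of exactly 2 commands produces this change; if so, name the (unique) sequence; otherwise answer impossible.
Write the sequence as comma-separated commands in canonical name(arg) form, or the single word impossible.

straight(2), spin(right)

key: cell and facing (now W) both changed — the 2 commands mix motion and turning
start: (-1, 2) facing south
1. straight(2) → (-1, 0) facing south
2. spin(right) → (-1, 0) facing west
no other 2-command option fits: unique.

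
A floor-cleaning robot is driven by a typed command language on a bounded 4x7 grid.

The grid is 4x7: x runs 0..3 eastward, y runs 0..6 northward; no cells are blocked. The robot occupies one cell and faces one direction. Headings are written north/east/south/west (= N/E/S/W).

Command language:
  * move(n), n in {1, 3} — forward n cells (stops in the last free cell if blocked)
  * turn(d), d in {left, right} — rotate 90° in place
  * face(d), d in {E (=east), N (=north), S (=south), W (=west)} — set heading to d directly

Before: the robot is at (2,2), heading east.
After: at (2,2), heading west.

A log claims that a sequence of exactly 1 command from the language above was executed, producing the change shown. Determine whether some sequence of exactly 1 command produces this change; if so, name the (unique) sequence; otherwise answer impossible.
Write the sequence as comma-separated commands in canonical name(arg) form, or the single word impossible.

face(W)

key: (2,2) unchanged — the single command moves nothing
begin: at (2,2), heading east
step 1 (face(W)): at (2,2), heading west
no other 1-command option fits: unique.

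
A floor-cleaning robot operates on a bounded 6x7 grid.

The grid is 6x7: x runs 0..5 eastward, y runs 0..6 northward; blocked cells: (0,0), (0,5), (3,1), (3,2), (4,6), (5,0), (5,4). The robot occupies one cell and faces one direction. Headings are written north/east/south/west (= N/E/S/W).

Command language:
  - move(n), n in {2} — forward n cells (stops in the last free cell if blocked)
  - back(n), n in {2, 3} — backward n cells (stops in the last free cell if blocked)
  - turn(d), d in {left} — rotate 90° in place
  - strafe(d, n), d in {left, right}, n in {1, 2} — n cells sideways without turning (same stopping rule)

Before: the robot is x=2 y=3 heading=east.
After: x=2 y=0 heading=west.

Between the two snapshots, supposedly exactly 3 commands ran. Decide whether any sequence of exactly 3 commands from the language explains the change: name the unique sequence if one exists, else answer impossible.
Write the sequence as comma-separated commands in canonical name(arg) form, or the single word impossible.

turn(left), back(3), turn(left)

key: cell and facing (now W) both changed — the 3 commands mix motion and turning
from: x=2 y=3 heading=east
1. turn(left) → x=2 y=3 heading=north
2. back(3) → x=2 y=0 heading=north
3. turn(left) → x=2 y=0 heading=west
no rival 3-sequence matches.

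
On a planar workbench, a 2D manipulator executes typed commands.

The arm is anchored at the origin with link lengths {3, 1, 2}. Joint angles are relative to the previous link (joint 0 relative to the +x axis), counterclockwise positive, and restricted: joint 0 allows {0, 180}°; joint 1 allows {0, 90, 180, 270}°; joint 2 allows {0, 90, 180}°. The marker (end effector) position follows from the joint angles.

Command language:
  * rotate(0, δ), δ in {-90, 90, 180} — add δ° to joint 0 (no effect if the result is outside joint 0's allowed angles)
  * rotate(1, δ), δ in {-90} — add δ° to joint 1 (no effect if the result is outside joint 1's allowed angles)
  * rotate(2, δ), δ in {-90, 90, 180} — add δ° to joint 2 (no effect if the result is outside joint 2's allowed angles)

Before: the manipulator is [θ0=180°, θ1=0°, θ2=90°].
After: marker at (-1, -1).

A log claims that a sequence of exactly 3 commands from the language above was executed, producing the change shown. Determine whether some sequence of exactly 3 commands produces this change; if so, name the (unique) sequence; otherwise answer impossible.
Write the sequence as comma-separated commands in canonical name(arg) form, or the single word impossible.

initial: [θ0=180°, θ1=0°, θ2=90°]
[1] after rotate(1, -90): [θ0=180°, θ1=270°, θ2=90°]
[2] after rotate(1, -90): [θ0=180°, θ1=180°, θ2=90°]
[3] after rotate(1, -90): [θ0=180°, θ1=90°, θ2=90°]
uniquely the one of 343 3-step routes that fits.

rotate(1, -90), rotate(1, -90), rotate(1, -90)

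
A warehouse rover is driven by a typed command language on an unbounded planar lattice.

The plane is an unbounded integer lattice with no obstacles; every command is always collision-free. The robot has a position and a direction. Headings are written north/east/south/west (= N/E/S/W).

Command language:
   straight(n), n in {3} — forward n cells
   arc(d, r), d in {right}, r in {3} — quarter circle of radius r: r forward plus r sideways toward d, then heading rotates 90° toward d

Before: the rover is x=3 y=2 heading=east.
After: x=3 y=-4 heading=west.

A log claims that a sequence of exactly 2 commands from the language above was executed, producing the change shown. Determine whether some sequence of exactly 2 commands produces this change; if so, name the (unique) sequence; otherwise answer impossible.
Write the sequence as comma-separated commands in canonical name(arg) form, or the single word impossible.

arc(right, 3), arc(right, 3)

key: cell and facing (now W) both changed — the 2 commands mix motion and turning
initial: x=3 y=2 heading=east
step 1 (arc(right, 3)): x=6 y=-1 heading=south
step 2 (arc(right, 3)): x=3 y=-4 heading=west
uniquely the one of 4 2-step routes that fits.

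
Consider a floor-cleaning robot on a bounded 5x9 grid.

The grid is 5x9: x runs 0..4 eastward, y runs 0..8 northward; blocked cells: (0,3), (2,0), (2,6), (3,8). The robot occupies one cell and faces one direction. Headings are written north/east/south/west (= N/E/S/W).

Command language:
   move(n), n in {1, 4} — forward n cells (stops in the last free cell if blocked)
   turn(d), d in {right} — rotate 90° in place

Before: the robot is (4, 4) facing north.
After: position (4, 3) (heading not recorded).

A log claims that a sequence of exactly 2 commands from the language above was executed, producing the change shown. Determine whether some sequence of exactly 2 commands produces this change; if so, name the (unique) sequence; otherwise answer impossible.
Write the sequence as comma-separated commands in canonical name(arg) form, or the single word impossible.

every 2-command combo misses the target.

impossible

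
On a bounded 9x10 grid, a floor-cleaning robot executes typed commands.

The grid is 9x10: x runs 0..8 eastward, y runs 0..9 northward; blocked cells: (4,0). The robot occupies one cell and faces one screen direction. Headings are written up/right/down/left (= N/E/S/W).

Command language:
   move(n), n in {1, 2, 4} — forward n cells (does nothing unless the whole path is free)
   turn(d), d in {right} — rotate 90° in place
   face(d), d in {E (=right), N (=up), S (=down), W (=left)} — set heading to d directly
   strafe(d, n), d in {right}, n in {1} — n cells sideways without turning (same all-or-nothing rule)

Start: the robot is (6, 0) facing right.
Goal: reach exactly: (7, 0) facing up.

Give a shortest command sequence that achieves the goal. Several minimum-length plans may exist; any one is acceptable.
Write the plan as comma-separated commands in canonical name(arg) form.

begin: (6, 0) facing right
[1] after face(N): (6, 0) facing up
[2] after strafe(right, 1): (7, 0) facing up
minimal: 2 command(s), checked below 2.

face(N), strafe(right, 1)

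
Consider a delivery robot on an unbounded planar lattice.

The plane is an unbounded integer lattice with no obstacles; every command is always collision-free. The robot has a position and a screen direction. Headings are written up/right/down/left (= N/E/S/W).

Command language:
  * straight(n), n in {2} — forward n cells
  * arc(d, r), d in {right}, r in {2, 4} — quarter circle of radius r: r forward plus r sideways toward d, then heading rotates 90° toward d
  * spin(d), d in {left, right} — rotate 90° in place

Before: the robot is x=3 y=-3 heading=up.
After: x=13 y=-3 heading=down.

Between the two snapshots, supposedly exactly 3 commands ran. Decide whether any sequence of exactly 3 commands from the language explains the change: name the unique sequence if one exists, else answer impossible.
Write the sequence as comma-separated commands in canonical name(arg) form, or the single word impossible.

arc(right, 4), straight(2), arc(right, 4)

key: cell and facing (now S) both changed — the 3 commands mix motion and turning
initial: x=3 y=-3 heading=up
1. arc(right, 4) → x=7 y=1 heading=right
2. straight(2) → x=9 y=1 heading=right
3. arc(right, 4) → x=13 y=-3 heading=down
uniquely the one of 125 3-step routes that fits.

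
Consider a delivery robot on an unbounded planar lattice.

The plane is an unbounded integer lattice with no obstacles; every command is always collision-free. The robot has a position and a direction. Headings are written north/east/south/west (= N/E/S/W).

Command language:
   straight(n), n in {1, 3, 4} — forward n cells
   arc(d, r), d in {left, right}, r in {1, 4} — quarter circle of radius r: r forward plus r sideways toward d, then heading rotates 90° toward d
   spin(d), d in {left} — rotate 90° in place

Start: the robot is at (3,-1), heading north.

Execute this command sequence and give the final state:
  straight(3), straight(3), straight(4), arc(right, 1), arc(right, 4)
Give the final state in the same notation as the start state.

t0: at (3,-1), heading north
t=1 straight(3) ⇒ at (3,2), heading north
t=2 straight(3) ⇒ at (3,5), heading north
t=3 straight(4) ⇒ at (3,9), heading north
t=4 arc(right, 1) ⇒ at (4,10), heading east
t=5 arc(right, 4) ⇒ at (8,6), heading south

at (8,6), heading south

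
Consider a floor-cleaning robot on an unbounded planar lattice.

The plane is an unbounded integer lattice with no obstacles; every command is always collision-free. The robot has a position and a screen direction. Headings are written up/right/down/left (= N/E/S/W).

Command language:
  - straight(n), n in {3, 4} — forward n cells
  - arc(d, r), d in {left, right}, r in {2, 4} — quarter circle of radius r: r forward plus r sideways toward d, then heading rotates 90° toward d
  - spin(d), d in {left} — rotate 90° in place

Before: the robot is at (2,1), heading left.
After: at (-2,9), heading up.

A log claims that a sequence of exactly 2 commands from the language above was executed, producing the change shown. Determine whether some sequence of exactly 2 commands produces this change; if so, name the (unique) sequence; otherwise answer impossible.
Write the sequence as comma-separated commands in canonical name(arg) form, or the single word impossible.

key: position moved to (-2,9) AND the heading swung to N — translation plus rotation needed
begin: at (2,1), heading left
t=1 arc(right, 4) ⇒ at (-2,5), heading up
t=2 straight(4) ⇒ at (-2,9), heading up
no rival 2-sequence matches.

arc(right, 4), straight(4)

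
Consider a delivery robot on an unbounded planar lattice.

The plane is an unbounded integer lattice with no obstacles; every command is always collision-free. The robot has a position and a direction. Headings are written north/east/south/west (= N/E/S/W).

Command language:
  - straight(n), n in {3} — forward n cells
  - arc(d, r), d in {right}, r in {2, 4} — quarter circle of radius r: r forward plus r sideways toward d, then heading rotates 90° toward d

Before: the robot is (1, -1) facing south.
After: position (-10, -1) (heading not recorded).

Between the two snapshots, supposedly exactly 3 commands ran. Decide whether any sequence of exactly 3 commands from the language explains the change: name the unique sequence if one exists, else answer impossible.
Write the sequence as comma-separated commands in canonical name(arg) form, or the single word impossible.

initial: (1, -1) facing south
step 1 (arc(right, 4)): (-3, -5) facing west
step 2 (straight(3)): (-6, -5) facing west
step 3 (arc(right, 4)): (-10, -1) facing north
all 27 alternatives checked — unique.

arc(right, 4), straight(3), arc(right, 4)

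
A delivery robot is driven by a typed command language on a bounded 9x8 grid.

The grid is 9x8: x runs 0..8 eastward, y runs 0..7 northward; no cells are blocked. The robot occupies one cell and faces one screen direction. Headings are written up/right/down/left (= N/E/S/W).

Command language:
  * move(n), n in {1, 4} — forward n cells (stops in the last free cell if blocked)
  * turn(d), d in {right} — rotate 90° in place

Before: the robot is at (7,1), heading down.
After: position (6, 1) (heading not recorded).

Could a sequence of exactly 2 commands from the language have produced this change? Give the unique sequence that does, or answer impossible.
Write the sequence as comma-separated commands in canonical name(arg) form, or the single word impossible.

turn(right), move(1)

key: running move(1) before turn(right) would end elsewhere — order is forced
begin: at (7,1), heading down
[1] after turn(right): at (7,1), heading left
[2] after move(1): at (6,1), heading left
no other 2-command option fits: unique.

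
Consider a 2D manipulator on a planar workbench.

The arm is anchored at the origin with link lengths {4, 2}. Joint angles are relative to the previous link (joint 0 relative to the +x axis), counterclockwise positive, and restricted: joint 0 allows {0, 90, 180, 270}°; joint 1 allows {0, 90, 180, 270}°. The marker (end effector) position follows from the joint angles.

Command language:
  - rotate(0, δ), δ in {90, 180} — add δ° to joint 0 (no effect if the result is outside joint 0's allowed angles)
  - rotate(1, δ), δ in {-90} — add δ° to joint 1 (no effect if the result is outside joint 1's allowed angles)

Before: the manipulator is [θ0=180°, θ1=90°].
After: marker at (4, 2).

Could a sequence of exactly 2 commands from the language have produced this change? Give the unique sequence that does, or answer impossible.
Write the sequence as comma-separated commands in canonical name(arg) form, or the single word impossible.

begin: [θ0=180°, θ1=90°]
1. rotate(0, 90) → [θ0=270°, θ1=90°]
2. rotate(0, 90) → [θ0=0°, θ1=90°]
all 9 alternatives checked — unique.

rotate(0, 90), rotate(0, 90)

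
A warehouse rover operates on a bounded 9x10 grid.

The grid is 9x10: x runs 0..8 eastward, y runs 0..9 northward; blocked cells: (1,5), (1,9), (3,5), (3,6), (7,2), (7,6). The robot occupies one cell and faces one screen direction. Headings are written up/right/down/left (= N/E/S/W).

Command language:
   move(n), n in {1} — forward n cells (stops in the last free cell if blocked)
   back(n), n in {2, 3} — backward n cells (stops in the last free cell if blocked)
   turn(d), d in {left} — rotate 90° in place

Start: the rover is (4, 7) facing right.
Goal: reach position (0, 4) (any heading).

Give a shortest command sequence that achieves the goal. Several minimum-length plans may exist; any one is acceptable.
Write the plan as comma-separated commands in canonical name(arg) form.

t0: (4, 7) facing right
1. back(2) → (2, 7) facing right
2. back(2) → (0, 7) facing right
3. turn(left) → (0, 7) facing up
4. back(3) → (0, 4) facing up
shorter routes all fall short; 4 is best.

back(2), back(2), turn(left), back(3)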